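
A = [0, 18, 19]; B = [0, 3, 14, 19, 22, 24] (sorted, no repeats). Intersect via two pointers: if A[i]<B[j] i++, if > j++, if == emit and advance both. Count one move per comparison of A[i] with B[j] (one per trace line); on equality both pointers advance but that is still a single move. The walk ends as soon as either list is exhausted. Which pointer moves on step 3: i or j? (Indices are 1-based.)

i=1 j=1: 0==0 emit, i++,j++
i=2 j=2: 18>3, j++
i=2 j=3: 18>14, j++

j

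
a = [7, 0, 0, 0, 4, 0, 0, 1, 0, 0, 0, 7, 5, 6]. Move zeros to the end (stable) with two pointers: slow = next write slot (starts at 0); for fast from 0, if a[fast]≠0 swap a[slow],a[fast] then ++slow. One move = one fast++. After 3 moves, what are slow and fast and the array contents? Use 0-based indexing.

slow=0 fast=0: a[fast]=7≠0 swap→a[0]=7, slow++,fast++
slow=1 fast=1: a[fast]=0, fast++
slow=1 fast=2: a[fast]=0, fast++

slow=1, fast=3, a=[7, 0, 0, 0, 4, 0, 0, 1, 0, 0, 0, 7, 5, 6]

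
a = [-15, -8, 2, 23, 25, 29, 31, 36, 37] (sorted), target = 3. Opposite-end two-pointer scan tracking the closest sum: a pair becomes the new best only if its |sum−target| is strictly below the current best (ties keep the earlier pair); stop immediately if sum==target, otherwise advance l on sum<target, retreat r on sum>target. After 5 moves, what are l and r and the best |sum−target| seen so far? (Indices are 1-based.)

[1,9] -15+37=22 d=19 * → r--
[1,8] -15+36=21 d=18 * → r--
[1,7] -15+31=16 d=13 * → r--
[1,6] -15+29=14 d=11 * → r--
[1,5] -15+25=10 d=7 * → r--

l=1, r=4, best |Δ|=7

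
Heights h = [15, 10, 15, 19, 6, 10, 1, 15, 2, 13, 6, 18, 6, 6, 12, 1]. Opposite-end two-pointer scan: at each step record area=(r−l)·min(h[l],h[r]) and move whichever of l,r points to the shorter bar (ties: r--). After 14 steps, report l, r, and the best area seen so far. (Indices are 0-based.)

[0,15] min(15,1)*15=15 best=15 * → r--
[0,14] min(15,12)*14=168 best=168 * → r--
[0,13] min(15,6)*13=78 best=168 → r--
[0,12] min(15,6)*12=72 best=168 → r--
[0,11] min(15,18)*11=165 best=168 → l++
[1,11] min(10,18)*10=100 best=168 → l++
[2,11] min(15,18)*9=135 best=168 → l++
[3,11] min(19,18)*8=144 best=168 → r--
[3,10] min(19,6)*7=42 best=168 → r--
[3,9] min(19,13)*6=78 best=168 → r--
[3,8] min(19,2)*5=10 best=168 → r--
[3,7] min(19,15)*4=60 best=168 → r--
[3,6] min(19,1)*3=3 best=168 → r--
[3,5] min(19,10)*2=20 best=168 → r--

l=3, r=4, best area=168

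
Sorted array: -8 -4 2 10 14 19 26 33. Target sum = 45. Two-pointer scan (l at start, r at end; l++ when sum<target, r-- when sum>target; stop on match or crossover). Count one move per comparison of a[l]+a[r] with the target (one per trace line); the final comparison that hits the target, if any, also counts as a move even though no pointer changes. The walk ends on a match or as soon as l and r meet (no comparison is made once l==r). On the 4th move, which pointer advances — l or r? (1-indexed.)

[1,8] -8+33=25 <45 → l++
[2,8] -4+33=29 <45 → l++
[3,8] 2+33=35 <45 → l++
[4,8] 10+33=43 <45 → l++

l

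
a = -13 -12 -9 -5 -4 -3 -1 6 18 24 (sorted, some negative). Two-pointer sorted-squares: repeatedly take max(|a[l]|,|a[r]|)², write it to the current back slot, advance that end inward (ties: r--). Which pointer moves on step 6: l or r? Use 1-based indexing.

l=1 r=10: |-13|<=|24| out[10]=576, r--
l=1 r=9: |-13|<=|18| out[9]=324, r--
l=1 r=8: |-13|>|6| out[8]=169, l++
l=2 r=8: |-12|>|6| out[7]=144, l++
l=3 r=8: |-9|>|6| out[6]=81, l++
l=4 r=8: |-5|<=|6| out[5]=36, r--

r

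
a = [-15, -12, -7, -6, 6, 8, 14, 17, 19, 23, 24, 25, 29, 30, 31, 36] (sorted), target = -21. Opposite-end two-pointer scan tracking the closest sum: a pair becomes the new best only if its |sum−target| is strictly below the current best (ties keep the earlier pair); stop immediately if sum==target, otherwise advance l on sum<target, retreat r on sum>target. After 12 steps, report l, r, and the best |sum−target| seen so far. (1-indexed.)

[1,16] -15+36=21 d=42 * → r--
[1,15] -15+31=16 d=37 * → r--
[1,14] -15+30=15 d=36 * → r--
[1,13] -15+29=14 d=35 * → r--
[1,12] -15+25=10 d=31 * → r--
[1,11] -15+24=9 d=30 * → r--
[1,10] -15+23=8 d=29 * → r--
[1,9] -15+19=4 d=25 * → r--
[1,8] -15+17=2 d=23 * → r--
[1,7] -15+14=-1 d=20 * → r--
[1,6] -15+8=-7 d=14 * → r--
[1,5] -15+6=-9 d=12 * → r--

l=1, r=4, best |Δ|=12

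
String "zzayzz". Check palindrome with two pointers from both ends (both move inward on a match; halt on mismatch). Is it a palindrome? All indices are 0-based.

not a palindrome (mismatch at 2,3)

[0,5] 'z'=='z' → l++,r--
[1,4] 'z'=='z' → l++,r--
[2,3] 'a'!='y' → stop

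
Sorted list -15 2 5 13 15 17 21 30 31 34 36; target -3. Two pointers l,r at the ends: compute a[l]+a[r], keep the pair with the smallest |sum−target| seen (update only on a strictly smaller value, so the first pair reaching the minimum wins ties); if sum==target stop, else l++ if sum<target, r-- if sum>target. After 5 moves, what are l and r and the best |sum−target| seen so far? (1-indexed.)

l=1, r=6, best |Δ|=9

[1,11] -15+36=21 d=24 * → r--
[1,10] -15+34=19 d=22 * → r--
[1,9] -15+31=16 d=19 * → r--
[1,8] -15+30=15 d=18 * → r--
[1,7] -15+21=6 d=9 * → r--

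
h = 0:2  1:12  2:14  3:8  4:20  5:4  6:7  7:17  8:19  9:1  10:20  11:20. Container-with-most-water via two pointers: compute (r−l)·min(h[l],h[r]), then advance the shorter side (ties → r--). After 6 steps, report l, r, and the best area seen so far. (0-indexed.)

l=4, r=9, best area=140

[0,11] min(2,20)*11=22 best=22 * → l++
[1,11] min(12,20)*10=120 best=120 * → l++
[2,11] min(14,20)*9=126 best=126 * → l++
[3,11] min(8,20)*8=64 best=126 → l++
[4,11] min(20,20)*7=140 best=140 * → r--
[4,10] min(20,20)*6=120 best=140 → r--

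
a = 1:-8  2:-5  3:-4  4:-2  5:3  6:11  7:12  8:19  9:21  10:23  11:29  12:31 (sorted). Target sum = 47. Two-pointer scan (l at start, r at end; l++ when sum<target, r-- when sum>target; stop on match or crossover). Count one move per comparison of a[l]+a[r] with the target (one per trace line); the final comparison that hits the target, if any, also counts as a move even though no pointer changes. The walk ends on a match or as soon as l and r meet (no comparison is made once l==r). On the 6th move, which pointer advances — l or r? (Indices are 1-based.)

l=1 r=12: -8+31=23 <47, l++
l=2 r=12: -5+31=26 <47, l++
l=3 r=12: -4+31=27 <47, l++
l=4 r=12: -2+31=29 <47, l++
l=5 r=12: 3+31=34 <47, l++
l=6 r=12: 11+31=42 <47, l++

l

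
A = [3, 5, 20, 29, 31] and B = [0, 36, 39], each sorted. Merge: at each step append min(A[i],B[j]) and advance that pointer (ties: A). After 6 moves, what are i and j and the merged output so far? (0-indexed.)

i=0 j=0: A[i]=3>B[j]=0 take 0, j++
i=0 j=1: A[i]=3<=B[j]=36 take 3, i++
i=1 j=1: A[i]=5<=B[j]=36 take 5, i++
i=2 j=1: A[i]=20<=B[j]=36 take 20, i++
i=3 j=1: A[i]=29<=B[j]=36 take 29, i++
i=4 j=1: A[i]=31<=B[j]=36 take 31, i++

i=5, j=1, merged so far=[0, 3, 5, 20, 29, 31]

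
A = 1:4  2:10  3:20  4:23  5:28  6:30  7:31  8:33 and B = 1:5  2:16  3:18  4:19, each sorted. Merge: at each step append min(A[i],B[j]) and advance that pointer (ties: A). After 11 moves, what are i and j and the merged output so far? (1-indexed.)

i=8, j=5, merged so far=[4, 5, 10, 16, 18, 19, 20, 23, 28, 30, 31]

i=1 j=1: A[i]=4<=B[j]=5 take 4, i++
i=2 j=1: A[i]=10>B[j]=5 take 5, j++
i=2 j=2: A[i]=10<=B[j]=16 take 10, i++
i=3 j=2: A[i]=20>B[j]=16 take 16, j++
i=3 j=3: A[i]=20>B[j]=18 take 18, j++
i=3 j=4: A[i]=20>B[j]=19 take 19, j++
i=3 j=5: B done, take A[i]=20, i++
i=4 j=5: B done, take A[i]=23, i++
i=5 j=5: B done, take A[i]=28, i++
i=6 j=5: B done, take A[i]=30, i++
i=7 j=5: B done, take A[i]=31, i++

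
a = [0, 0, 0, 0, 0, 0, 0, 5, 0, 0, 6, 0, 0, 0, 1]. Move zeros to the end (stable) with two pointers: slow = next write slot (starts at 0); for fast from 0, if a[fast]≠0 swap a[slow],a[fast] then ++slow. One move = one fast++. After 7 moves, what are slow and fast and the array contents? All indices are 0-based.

slow=0 fast=0: a[fast]=0, fast++
slow=0 fast=1: a[fast]=0, fast++
slow=0 fast=2: a[fast]=0, fast++
slow=0 fast=3: a[fast]=0, fast++
slow=0 fast=4: a[fast]=0, fast++
slow=0 fast=5: a[fast]=0, fast++
slow=0 fast=6: a[fast]=0, fast++

slow=0, fast=7, a=[0, 0, 0, 0, 0, 0, 0, 5, 0, 0, 6, 0, 0, 0, 1]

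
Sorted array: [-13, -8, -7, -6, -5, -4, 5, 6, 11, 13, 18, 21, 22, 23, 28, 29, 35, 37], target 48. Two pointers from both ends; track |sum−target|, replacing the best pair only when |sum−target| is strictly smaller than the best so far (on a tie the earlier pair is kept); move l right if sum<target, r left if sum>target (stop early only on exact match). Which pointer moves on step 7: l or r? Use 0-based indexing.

l

l=0 r=17: -13+37=24 d=24 *, l++
l=1 r=17: -8+37=29 d=19 *, l++
l=2 r=17: -7+37=30 d=18 *, l++
l=3 r=17: -6+37=31 d=17 *, l++
l=4 r=17: -5+37=32 d=16 *, l++
l=5 r=17: -4+37=33 d=15 *, l++
l=6 r=17: 5+37=42 d=6 *, l++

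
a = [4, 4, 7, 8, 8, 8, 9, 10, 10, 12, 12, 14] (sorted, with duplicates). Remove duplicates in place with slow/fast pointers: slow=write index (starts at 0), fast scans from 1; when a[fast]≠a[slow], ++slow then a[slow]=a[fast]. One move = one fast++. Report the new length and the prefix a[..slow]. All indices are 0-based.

slow=0 fast=1: a[fast]=4=a[slow] dup, fast++
slow=0 fast=2: a[fast]=7≠a[slow]=4 write a[1]=7, slow++,fast++
slow=1 fast=3: a[fast]=8≠a[slow]=7 write a[2]=8, slow++,fast++
slow=2 fast=4: a[fast]=8=a[slow] dup, fast++
slow=2 fast=5: a[fast]=8=a[slow] dup, fast++
slow=2 fast=6: a[fast]=9≠a[slow]=8 write a[3]=9, slow++,fast++
slow=3 fast=7: a[fast]=10≠a[slow]=9 write a[4]=10, slow++,fast++
slow=4 fast=8: a[fast]=10=a[slow] dup, fast++
slow=4 fast=9: a[fast]=12≠a[slow]=10 write a[5]=12, slow++,fast++
slow=5 fast=10: a[fast]=12=a[slow] dup, fast++
slow=5 fast=11: a[fast]=14≠a[slow]=12 write a[6]=14, slow++,fast++

length 7; prefix = [4, 7, 8, 9, 10, 12, 14]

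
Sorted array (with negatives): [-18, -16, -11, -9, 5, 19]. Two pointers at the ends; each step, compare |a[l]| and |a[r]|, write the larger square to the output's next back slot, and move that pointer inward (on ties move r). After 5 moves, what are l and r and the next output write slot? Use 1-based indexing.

[1,6] |-18|<=|19| out[6]=361 → r--
[1,5] |-18|>|5| out[5]=324 → l++
[2,5] |-16|>|5| out[4]=256 → l++
[3,5] |-11|>|5| out[3]=121 → l++
[4,5] |-9|>|5| out[2]=81 → l++

l=5, r=5, next write slot=1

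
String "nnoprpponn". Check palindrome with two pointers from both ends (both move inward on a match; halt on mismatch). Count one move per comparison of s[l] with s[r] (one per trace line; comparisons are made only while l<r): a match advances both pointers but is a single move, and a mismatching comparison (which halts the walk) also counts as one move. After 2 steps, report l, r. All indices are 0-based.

l=2, r=7

l=0 r=9: 'n'=='n', l++,r--
l=1 r=8: 'n'=='n', l++,r--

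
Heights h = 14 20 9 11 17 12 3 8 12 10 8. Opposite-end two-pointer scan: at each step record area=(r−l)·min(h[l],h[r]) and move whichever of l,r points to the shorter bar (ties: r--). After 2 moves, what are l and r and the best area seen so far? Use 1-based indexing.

l=1 r=11: min(14,8)*10=80 best=80 *, r--
l=1 r=10: min(14,10)*9=90 best=90 *, r--

l=1, r=9, best area=90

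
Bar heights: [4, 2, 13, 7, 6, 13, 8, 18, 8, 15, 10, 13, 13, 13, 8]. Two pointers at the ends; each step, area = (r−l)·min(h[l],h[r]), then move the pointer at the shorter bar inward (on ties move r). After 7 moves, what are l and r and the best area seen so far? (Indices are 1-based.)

l=3, r=10, best area=143

[1,15] min(4,8)*14=56 best=56 * → l++
[2,15] min(2,8)*13=26 best=56 → l++
[3,15] min(13,8)*12=96 best=96 * → r--
[3,14] min(13,13)*11=143 best=143 * → r--
[3,13] min(13,13)*10=130 best=143 → r--
[3,12] min(13,13)*9=117 best=143 → r--
[3,11] min(13,10)*8=80 best=143 → r--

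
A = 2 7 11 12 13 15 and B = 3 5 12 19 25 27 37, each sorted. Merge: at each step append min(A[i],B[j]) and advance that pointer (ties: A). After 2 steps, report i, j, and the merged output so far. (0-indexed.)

[i=0,j=0] A[i]=2<=B[j]=3 take 2 → i++
[i=1,j=0] A[i]=7>B[j]=3 take 3 → j++

i=1, j=1, merged so far=[2, 3]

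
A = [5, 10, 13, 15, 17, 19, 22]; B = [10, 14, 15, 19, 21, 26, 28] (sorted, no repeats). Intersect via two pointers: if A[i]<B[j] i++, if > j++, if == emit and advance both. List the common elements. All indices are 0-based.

intersection = [10, 15, 19]

[i=0,j=0] 5<10 → i++
[i=1,j=0] 10==10 emit → i++,j++
[i=2,j=1] 13<14 → i++
[i=3,j=1] 15>14 → j++
[i=3,j=2] 15==15 emit → i++,j++
[i=4,j=3] 17<19 → i++
[i=5,j=3] 19==19 emit → i++,j++
[i=6,j=4] 22>21 → j++
[i=6,j=5] 22<26 → i++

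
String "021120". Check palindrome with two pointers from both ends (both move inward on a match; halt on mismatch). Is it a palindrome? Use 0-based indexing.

[0,5] '0'=='0' → l++,r--
[1,4] '2'=='2' → l++,r--
[2,3] '1'=='1' → l++,r--

palindrome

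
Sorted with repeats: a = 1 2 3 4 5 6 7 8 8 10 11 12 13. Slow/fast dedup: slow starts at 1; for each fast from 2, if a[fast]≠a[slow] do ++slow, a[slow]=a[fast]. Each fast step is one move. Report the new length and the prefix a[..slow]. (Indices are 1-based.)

(s=1,f=2) a[fast]=2≠a[slow]=1 write a[2]=2 → slow++,fast++
(s=2,f=3) a[fast]=3≠a[slow]=2 write a[3]=3 → slow++,fast++
(s=3,f=4) a[fast]=4≠a[slow]=3 write a[4]=4 → slow++,fast++
(s=4,f=5) a[fast]=5≠a[slow]=4 write a[5]=5 → slow++,fast++
(s=5,f=6) a[fast]=6≠a[slow]=5 write a[6]=6 → slow++,fast++
(s=6,f=7) a[fast]=7≠a[slow]=6 write a[7]=7 → slow++,fast++
(s=7,f=8) a[fast]=8≠a[slow]=7 write a[8]=8 → slow++,fast++
(s=8,f=9) a[fast]=8=a[slow] dup → fast++
(s=8,f=10) a[fast]=10≠a[slow]=8 write a[9]=10 → slow++,fast++
(s=9,f=11) a[fast]=11≠a[slow]=10 write a[10]=11 → slow++,fast++
(s=10,f=12) a[fast]=12≠a[slow]=11 write a[11]=12 → slow++,fast++
(s=11,f=13) a[fast]=13≠a[slow]=12 write a[12]=13 → slow++,fast++

length 12; prefix = [1, 2, 3, 4, 5, 6, 7, 8, 10, 11, 12, 13]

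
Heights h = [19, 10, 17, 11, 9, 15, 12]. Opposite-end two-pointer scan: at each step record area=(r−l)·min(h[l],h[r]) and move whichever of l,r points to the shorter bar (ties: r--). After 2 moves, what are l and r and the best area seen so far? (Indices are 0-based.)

l=0, r=4, best area=75

l=0 r=6: min(19,12)*6=72 best=72 *, r--
l=0 r=5: min(19,15)*5=75 best=75 *, r--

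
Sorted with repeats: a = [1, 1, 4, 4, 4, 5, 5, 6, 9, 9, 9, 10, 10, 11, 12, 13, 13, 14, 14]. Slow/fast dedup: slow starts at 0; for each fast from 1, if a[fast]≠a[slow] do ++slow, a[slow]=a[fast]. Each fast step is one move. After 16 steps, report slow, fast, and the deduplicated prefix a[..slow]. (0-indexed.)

slow=0 fast=1: a[fast]=1=a[slow] dup, fast++
slow=0 fast=2: a[fast]=4≠a[slow]=1 write a[1]=4, slow++,fast++
slow=1 fast=3: a[fast]=4=a[slow] dup, fast++
slow=1 fast=4: a[fast]=4=a[slow] dup, fast++
slow=1 fast=5: a[fast]=5≠a[slow]=4 write a[2]=5, slow++,fast++
slow=2 fast=6: a[fast]=5=a[slow] dup, fast++
slow=2 fast=7: a[fast]=6≠a[slow]=5 write a[3]=6, slow++,fast++
slow=3 fast=8: a[fast]=9≠a[slow]=6 write a[4]=9, slow++,fast++
slow=4 fast=9: a[fast]=9=a[slow] dup, fast++
slow=4 fast=10: a[fast]=9=a[slow] dup, fast++
slow=4 fast=11: a[fast]=10≠a[slow]=9 write a[5]=10, slow++,fast++
slow=5 fast=12: a[fast]=10=a[slow] dup, fast++
slow=5 fast=13: a[fast]=11≠a[slow]=10 write a[6]=11, slow++,fast++
slow=6 fast=14: a[fast]=12≠a[slow]=11 write a[7]=12, slow++,fast++
slow=7 fast=15: a[fast]=13≠a[slow]=12 write a[8]=13, slow++,fast++
slow=8 fast=16: a[fast]=13=a[slow] dup, fast++

slow=8, fast=17, prefix=[1, 4, 5, 6, 9, 10, 11, 12, 13]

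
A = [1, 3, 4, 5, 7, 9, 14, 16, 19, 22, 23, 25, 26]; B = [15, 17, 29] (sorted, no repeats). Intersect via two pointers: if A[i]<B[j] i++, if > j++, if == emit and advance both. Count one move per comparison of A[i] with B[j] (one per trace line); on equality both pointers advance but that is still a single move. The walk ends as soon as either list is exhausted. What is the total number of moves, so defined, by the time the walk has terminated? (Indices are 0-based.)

i=0 j=0: 1<15, i++
i=1 j=0: 3<15, i++
i=2 j=0: 4<15, i++
i=3 j=0: 5<15, i++
i=4 j=0: 7<15, i++
i=5 j=0: 9<15, i++
i=6 j=0: 14<15, i++
i=7 j=0: 16>15, j++
i=7 j=1: 16<17, i++
i=8 j=1: 19>17, j++
i=8 j=2: 19<29, i++
i=9 j=2: 22<29, i++
i=10 j=2: 23<29, i++
i=11 j=2: 25<29, i++
i=12 j=2: 26<29, i++

15 moves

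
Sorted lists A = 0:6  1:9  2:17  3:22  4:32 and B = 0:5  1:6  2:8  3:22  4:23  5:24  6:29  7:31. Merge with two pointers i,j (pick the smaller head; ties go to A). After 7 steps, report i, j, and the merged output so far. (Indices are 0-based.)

i=0 j=0: A[i]=6>B[j]=5 take 5, j++
i=0 j=1: A[i]=6<=B[j]=6 take 6, i++
i=1 j=1: A[i]=9>B[j]=6 take 6, j++
i=1 j=2: A[i]=9>B[j]=8 take 8, j++
i=1 j=3: A[i]=9<=B[j]=22 take 9, i++
i=2 j=3: A[i]=17<=B[j]=22 take 17, i++
i=3 j=3: A[i]=22<=B[j]=22 take 22, i++

i=4, j=3, merged so far=[5, 6, 6, 8, 9, 17, 22]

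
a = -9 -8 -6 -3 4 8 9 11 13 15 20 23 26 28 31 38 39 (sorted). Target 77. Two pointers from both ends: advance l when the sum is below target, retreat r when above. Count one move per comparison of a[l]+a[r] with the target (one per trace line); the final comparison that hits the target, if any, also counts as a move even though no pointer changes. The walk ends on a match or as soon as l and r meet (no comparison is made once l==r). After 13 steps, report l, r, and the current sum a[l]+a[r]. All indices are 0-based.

l=0 r=16: -9+39=30 <77, l++
l=1 r=16: -8+39=31 <77, l++
l=2 r=16: -6+39=33 <77, l++
l=3 r=16: -3+39=36 <77, l++
l=4 r=16: 4+39=43 <77, l++
l=5 r=16: 8+39=47 <77, l++
l=6 r=16: 9+39=48 <77, l++
l=7 r=16: 11+39=50 <77, l++
l=8 r=16: 13+39=52 <77, l++
l=9 r=16: 15+39=54 <77, l++
l=10 r=16: 20+39=59 <77, l++
l=11 r=16: 23+39=62 <77, l++
l=12 r=16: 26+39=65 <77, l++

l=13, r=16, sum=67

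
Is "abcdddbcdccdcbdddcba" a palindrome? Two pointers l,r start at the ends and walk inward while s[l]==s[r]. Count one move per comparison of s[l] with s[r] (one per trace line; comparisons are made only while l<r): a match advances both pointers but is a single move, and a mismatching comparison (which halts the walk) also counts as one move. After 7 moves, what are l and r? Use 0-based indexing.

[0,19] 'a'=='a' → l++,r--
[1,18] 'b'=='b' → l++,r--
[2,17] 'c'=='c' → l++,r--
[3,16] 'd'=='d' → l++,r--
[4,15] 'd'=='d' → l++,r--
[5,14] 'd'=='d' → l++,r--
[6,13] 'b'=='b' → l++,r--

l=7, r=12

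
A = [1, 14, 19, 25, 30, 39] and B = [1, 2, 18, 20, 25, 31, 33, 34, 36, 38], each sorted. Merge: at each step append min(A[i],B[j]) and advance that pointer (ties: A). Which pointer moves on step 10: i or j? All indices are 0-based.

i

i=0 j=0: A[i]=1<=B[j]=1 take 1, i++
i=1 j=0: A[i]=14>B[j]=1 take 1, j++
i=1 j=1: A[i]=14>B[j]=2 take 2, j++
i=1 j=2: A[i]=14<=B[j]=18 take 14, i++
i=2 j=2: A[i]=19>B[j]=18 take 18, j++
i=2 j=3: A[i]=19<=B[j]=20 take 19, i++
i=3 j=3: A[i]=25>B[j]=20 take 20, j++
i=3 j=4: A[i]=25<=B[j]=25 take 25, i++
i=4 j=4: A[i]=30>B[j]=25 take 25, j++
i=4 j=5: A[i]=30<=B[j]=31 take 30, i++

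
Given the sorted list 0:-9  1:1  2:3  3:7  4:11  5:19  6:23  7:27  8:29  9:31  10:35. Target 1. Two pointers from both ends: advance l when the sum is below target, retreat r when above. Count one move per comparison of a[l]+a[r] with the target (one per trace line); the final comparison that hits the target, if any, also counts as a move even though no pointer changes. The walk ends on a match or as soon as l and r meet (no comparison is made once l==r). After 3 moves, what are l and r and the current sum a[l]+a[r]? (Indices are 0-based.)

l=0 r=10: -9+35=26 >1, r--
l=0 r=9: -9+31=22 >1, r--
l=0 r=8: -9+29=20 >1, r--

l=0, r=7, sum=18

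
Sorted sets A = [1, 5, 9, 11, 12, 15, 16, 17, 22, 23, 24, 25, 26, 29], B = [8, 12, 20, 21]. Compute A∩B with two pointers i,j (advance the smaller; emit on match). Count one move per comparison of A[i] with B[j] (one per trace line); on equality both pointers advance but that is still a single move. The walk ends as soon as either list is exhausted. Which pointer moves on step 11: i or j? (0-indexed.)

j

[i=0,j=0] 1<8 → i++
[i=1,j=0] 5<8 → i++
[i=2,j=0] 9>8 → j++
[i=2,j=1] 9<12 → i++
[i=3,j=1] 11<12 → i++
[i=4,j=1] 12==12 emit → i++,j++
[i=5,j=2] 15<20 → i++
[i=6,j=2] 16<20 → i++
[i=7,j=2] 17<20 → i++
[i=8,j=2] 22>20 → j++
[i=8,j=3] 22>21 → j++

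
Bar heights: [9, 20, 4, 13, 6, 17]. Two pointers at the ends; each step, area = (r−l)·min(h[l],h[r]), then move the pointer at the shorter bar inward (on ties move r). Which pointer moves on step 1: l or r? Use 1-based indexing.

[1,6] min(9,17)*5=45 best=45 * → l++

l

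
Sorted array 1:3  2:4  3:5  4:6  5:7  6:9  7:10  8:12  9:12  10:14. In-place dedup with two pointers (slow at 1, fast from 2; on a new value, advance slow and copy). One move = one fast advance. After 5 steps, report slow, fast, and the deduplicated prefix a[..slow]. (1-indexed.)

(s=1,f=2) a[fast]=4≠a[slow]=3 write a[2]=4 → slow++,fast++
(s=2,f=3) a[fast]=5≠a[slow]=4 write a[3]=5 → slow++,fast++
(s=3,f=4) a[fast]=6≠a[slow]=5 write a[4]=6 → slow++,fast++
(s=4,f=5) a[fast]=7≠a[slow]=6 write a[5]=7 → slow++,fast++
(s=5,f=6) a[fast]=9≠a[slow]=7 write a[6]=9 → slow++,fast++

slow=6, fast=7, prefix=[3, 4, 5, 6, 7, 9]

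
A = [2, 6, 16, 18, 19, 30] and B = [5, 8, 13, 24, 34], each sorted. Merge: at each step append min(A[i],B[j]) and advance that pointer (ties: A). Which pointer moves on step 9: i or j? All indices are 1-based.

[i=1,j=1] A[i]=2<=B[j]=5 take 2 → i++
[i=2,j=1] A[i]=6>B[j]=5 take 5 → j++
[i=2,j=2] A[i]=6<=B[j]=8 take 6 → i++
[i=3,j=2] A[i]=16>B[j]=8 take 8 → j++
[i=3,j=3] A[i]=16>B[j]=13 take 13 → j++
[i=3,j=4] A[i]=16<=B[j]=24 take 16 → i++
[i=4,j=4] A[i]=18<=B[j]=24 take 18 → i++
[i=5,j=4] A[i]=19<=B[j]=24 take 19 → i++
[i=6,j=4] A[i]=30>B[j]=24 take 24 → j++

j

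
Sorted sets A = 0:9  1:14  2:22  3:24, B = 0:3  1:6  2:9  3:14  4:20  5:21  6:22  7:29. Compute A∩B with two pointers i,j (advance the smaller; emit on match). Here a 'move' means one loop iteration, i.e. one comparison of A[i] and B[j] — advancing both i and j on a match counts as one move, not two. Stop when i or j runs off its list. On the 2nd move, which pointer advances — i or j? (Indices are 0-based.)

[i=0,j=0] 9>3 → j++
[i=0,j=1] 9>6 → j++

j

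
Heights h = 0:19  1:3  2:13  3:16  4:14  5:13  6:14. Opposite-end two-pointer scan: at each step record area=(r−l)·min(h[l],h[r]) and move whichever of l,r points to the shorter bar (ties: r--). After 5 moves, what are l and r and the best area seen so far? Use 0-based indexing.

l=0, r=1, best area=84

l=0 r=6: min(19,14)*6=84 best=84 *, r--
l=0 r=5: min(19,13)*5=65 best=84, r--
l=0 r=4: min(19,14)*4=56 best=84, r--
l=0 r=3: min(19,16)*3=48 best=84, r--
l=0 r=2: min(19,13)*2=26 best=84, r--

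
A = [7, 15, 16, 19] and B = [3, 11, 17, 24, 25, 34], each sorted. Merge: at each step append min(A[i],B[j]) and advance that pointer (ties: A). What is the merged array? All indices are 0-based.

[3, 7, 11, 15, 16, 17, 19, 24, 25, 34]

[i=0,j=0] A[i]=7>B[j]=3 take 3 → j++
[i=0,j=1] A[i]=7<=B[j]=11 take 7 → i++
[i=1,j=1] A[i]=15>B[j]=11 take 11 → j++
[i=1,j=2] A[i]=15<=B[j]=17 take 15 → i++
[i=2,j=2] A[i]=16<=B[j]=17 take 16 → i++
[i=3,j=2] A[i]=19>B[j]=17 take 17 → j++
[i=3,j=3] A[i]=19<=B[j]=24 take 19 → i++
[i=4,j=3] A done, take B[j]=24 → j++
[i=4,j=4] A done, take B[j]=25 → j++
[i=4,j=5] A done, take B[j]=34 → j++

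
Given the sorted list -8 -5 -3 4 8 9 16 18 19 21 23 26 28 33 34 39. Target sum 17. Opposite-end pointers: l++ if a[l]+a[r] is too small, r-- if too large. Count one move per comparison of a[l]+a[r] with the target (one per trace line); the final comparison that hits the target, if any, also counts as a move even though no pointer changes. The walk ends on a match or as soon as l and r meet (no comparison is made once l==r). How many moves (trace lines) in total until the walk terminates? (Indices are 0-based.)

l=0 r=15: -8+39=31 >17, r--
l=0 r=14: -8+34=26 >17, r--
l=0 r=13: -8+33=25 >17, r--
l=0 r=12: -8+28=20 >17, r--
l=0 r=11: -8+26=18 >17, r--
l=0 r=10: -8+23=15 <17, l++
l=1 r=10: -5+23=18 >17, r--
l=1 r=9: -5+21=16 <17, l++
l=2 r=9: -3+21=18 >17, r--
l=2 r=8: -3+19=16 <17, l++
l=3 r=8: 4+19=23 >17, r--
l=3 r=7: 4+18=22 >17, r--
l=3 r=6: 4+16=20 >17, r--
l=3 r=5: 4+9=13 <17, l++
l=4 r=5: 8+9=17, found

15 moves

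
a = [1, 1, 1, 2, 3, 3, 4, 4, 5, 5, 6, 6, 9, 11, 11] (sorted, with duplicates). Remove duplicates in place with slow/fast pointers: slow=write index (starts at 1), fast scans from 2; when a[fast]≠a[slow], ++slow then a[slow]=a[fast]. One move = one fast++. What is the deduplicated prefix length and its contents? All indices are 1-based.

length 8; prefix = [1, 2, 3, 4, 5, 6, 9, 11]

(s=1,f=2) a[fast]=1=a[slow] dup → fast++
(s=1,f=3) a[fast]=1=a[slow] dup → fast++
(s=1,f=4) a[fast]=2≠a[slow]=1 write a[2]=2 → slow++,fast++
(s=2,f=5) a[fast]=3≠a[slow]=2 write a[3]=3 → slow++,fast++
(s=3,f=6) a[fast]=3=a[slow] dup → fast++
(s=3,f=7) a[fast]=4≠a[slow]=3 write a[4]=4 → slow++,fast++
(s=4,f=8) a[fast]=4=a[slow] dup → fast++
(s=4,f=9) a[fast]=5≠a[slow]=4 write a[5]=5 → slow++,fast++
(s=5,f=10) a[fast]=5=a[slow] dup → fast++
(s=5,f=11) a[fast]=6≠a[slow]=5 write a[6]=6 → slow++,fast++
(s=6,f=12) a[fast]=6=a[slow] dup → fast++
(s=6,f=13) a[fast]=9≠a[slow]=6 write a[7]=9 → slow++,fast++
(s=7,f=14) a[fast]=11≠a[slow]=9 write a[8]=11 → slow++,fast++
(s=8,f=15) a[fast]=11=a[slow] dup → fast++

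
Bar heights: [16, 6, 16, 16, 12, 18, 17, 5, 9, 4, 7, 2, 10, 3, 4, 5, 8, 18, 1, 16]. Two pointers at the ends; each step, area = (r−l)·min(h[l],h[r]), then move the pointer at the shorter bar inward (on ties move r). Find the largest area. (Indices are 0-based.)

[0,19] min(16,16)*19=304 best=304 * → r--
[0,18] min(16,1)*18=18 best=304 → r--
[0,17] min(16,18)*17=272 best=304 → l++
[1,17] min(6,18)*16=96 best=304 → l++
[2,17] min(16,18)*15=240 best=304 → l++
[3,17] min(16,18)*14=224 best=304 → l++
[4,17] min(12,18)*13=156 best=304 → l++
[5,17] min(18,18)*12=216 best=304 → r--
[5,16] min(18,8)*11=88 best=304 → r--
[5,15] min(18,5)*10=50 best=304 → r--
[5,14] min(18,4)*9=36 best=304 → r--
[5,13] min(18,3)*8=24 best=304 → r--
[5,12] min(18,10)*7=70 best=304 → r--
[5,11] min(18,2)*6=12 best=304 → r--
[5,10] min(18,7)*5=35 best=304 → r--
[5,9] min(18,4)*4=16 best=304 → r--
[5,8] min(18,9)*3=27 best=304 → r--
[5,7] min(18,5)*2=10 best=304 → r--
[5,6] min(18,17)*1=17 best=304 → r--

max area = 304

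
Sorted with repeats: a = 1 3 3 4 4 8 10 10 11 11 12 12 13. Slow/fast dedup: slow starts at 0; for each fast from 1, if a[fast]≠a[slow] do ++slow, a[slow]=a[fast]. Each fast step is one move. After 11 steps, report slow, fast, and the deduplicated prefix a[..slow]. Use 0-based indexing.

slow=6, fast=12, prefix=[1, 3, 4, 8, 10, 11, 12]

(s=0,f=1) a[fast]=3≠a[slow]=1 write a[1]=3 → slow++,fast++
(s=1,f=2) a[fast]=3=a[slow] dup → fast++
(s=1,f=3) a[fast]=4≠a[slow]=3 write a[2]=4 → slow++,fast++
(s=2,f=4) a[fast]=4=a[slow] dup → fast++
(s=2,f=5) a[fast]=8≠a[slow]=4 write a[3]=8 → slow++,fast++
(s=3,f=6) a[fast]=10≠a[slow]=8 write a[4]=10 → slow++,fast++
(s=4,f=7) a[fast]=10=a[slow] dup → fast++
(s=4,f=8) a[fast]=11≠a[slow]=10 write a[5]=11 → slow++,fast++
(s=5,f=9) a[fast]=11=a[slow] dup → fast++
(s=5,f=10) a[fast]=12≠a[slow]=11 write a[6]=12 → slow++,fast++
(s=6,f=11) a[fast]=12=a[slow] dup → fast++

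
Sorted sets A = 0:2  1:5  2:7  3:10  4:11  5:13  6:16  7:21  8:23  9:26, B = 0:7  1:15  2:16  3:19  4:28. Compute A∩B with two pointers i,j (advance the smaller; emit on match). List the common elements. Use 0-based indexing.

[i=0,j=0] 2<7 → i++
[i=1,j=0] 5<7 → i++
[i=2,j=0] 7==7 emit → i++,j++
[i=3,j=1] 10<15 → i++
[i=4,j=1] 11<15 → i++
[i=5,j=1] 13<15 → i++
[i=6,j=1] 16>15 → j++
[i=6,j=2] 16==16 emit → i++,j++
[i=7,j=3] 21>19 → j++
[i=7,j=4] 21<28 → i++
[i=8,j=4] 23<28 → i++
[i=9,j=4] 26<28 → i++

intersection = [7, 16]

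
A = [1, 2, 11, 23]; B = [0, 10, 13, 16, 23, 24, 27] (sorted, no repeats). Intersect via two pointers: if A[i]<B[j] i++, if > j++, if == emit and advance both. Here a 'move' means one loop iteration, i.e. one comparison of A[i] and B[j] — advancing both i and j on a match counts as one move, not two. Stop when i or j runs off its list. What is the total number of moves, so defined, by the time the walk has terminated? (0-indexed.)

8 moves

[i=0,j=0] 1>0 → j++
[i=0,j=1] 1<10 → i++
[i=1,j=1] 2<10 → i++
[i=2,j=1] 11>10 → j++
[i=2,j=2] 11<13 → i++
[i=3,j=2] 23>13 → j++
[i=3,j=3] 23>16 → j++
[i=3,j=4] 23==23 emit → i++,j++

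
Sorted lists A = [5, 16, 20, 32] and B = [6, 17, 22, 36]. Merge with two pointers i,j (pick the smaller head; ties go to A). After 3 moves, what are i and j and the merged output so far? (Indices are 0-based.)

[i=0,j=0] A[i]=5<=B[j]=6 take 5 → i++
[i=1,j=0] A[i]=16>B[j]=6 take 6 → j++
[i=1,j=1] A[i]=16<=B[j]=17 take 16 → i++

i=2, j=1, merged so far=[5, 6, 16]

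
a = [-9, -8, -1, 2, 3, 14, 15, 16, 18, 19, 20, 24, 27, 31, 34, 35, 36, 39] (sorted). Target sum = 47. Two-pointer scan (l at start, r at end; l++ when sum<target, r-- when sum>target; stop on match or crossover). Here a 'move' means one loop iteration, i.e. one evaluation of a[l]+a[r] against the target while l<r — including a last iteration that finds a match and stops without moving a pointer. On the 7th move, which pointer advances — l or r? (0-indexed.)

r

l=0 r=17: -9+39=30 <47, l++
l=1 r=17: -8+39=31 <47, l++
l=2 r=17: -1+39=38 <47, l++
l=3 r=17: 2+39=41 <47, l++
l=4 r=17: 3+39=42 <47, l++
l=5 r=17: 14+39=53 >47, r--
l=5 r=16: 14+36=50 >47, r--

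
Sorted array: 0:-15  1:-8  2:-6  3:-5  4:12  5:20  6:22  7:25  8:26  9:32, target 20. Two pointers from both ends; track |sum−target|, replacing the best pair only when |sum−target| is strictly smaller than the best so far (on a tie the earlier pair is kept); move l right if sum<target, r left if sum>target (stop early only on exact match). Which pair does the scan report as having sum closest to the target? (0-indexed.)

[0,9] -15+32=17 d=3 * → l++
[1,9] -8+32=24 d=4 → r--
[1,8] -8+26=18 d=2 * → l++
[2,8] -6+26=20 d=0 * → stop

pair (-6, 26) with sum 20 (|Δ|=0)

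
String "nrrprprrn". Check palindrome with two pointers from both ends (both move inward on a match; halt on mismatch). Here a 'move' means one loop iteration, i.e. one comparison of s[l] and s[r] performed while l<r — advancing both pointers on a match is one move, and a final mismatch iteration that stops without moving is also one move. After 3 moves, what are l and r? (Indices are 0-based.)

l=3, r=5

[0,8] 'n'=='n' → l++,r--
[1,7] 'r'=='r' → l++,r--
[2,6] 'r'=='r' → l++,r--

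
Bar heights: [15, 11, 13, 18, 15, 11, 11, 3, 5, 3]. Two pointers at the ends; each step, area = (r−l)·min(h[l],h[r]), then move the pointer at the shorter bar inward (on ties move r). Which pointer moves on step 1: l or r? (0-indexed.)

r

[0,9] min(15,3)*9=27 best=27 * → r--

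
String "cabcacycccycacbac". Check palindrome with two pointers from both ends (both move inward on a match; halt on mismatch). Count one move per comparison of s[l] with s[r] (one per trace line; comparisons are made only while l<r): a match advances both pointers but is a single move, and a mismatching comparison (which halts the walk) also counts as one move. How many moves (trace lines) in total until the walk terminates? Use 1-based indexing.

[1,17] 'c'=='c' → l++,r--
[2,16] 'a'=='a' → l++,r--
[3,15] 'b'=='b' → l++,r--
[4,14] 'c'=='c' → l++,r--
[5,13] 'a'=='a' → l++,r--
[6,12] 'c'=='c' → l++,r--
[7,11] 'y'=='y' → l++,r--
[8,10] 'c'=='c' → l++,r--

8 moves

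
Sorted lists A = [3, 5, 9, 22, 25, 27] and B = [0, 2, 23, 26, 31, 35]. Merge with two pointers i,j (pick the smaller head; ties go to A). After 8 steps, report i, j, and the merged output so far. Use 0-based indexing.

i=5, j=3, merged so far=[0, 2, 3, 5, 9, 22, 23, 25]

[i=0,j=0] A[i]=3>B[j]=0 take 0 → j++
[i=0,j=1] A[i]=3>B[j]=2 take 2 → j++
[i=0,j=2] A[i]=3<=B[j]=23 take 3 → i++
[i=1,j=2] A[i]=5<=B[j]=23 take 5 → i++
[i=2,j=2] A[i]=9<=B[j]=23 take 9 → i++
[i=3,j=2] A[i]=22<=B[j]=23 take 22 → i++
[i=4,j=2] A[i]=25>B[j]=23 take 23 → j++
[i=4,j=3] A[i]=25<=B[j]=26 take 25 → i++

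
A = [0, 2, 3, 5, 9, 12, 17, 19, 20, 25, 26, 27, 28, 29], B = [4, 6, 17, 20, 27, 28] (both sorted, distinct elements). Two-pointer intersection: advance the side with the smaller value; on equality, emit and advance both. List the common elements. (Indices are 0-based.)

intersection = [17, 20, 27, 28]

[i=0,j=0] 0<4 → i++
[i=1,j=0] 2<4 → i++
[i=2,j=0] 3<4 → i++
[i=3,j=0] 5>4 → j++
[i=3,j=1] 5<6 → i++
[i=4,j=1] 9>6 → j++
[i=4,j=2] 9<17 → i++
[i=5,j=2] 12<17 → i++
[i=6,j=2] 17==17 emit → i++,j++
[i=7,j=3] 19<20 → i++
[i=8,j=3] 20==20 emit → i++,j++
[i=9,j=4] 25<27 → i++
[i=10,j=4] 26<27 → i++
[i=11,j=4] 27==27 emit → i++,j++
[i=12,j=5] 28==28 emit → i++,j++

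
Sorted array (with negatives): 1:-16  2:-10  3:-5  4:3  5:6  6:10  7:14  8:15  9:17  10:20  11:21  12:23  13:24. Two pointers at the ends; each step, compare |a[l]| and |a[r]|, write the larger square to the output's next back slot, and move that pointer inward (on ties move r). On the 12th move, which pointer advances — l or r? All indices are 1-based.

l=1 r=13: |-16|<=|24| out[13]=576, r--
l=1 r=12: |-16|<=|23| out[12]=529, r--
l=1 r=11: |-16|<=|21| out[11]=441, r--
l=1 r=10: |-16|<=|20| out[10]=400, r--
l=1 r=9: |-16|<=|17| out[9]=289, r--
l=1 r=8: |-16|>|15| out[8]=256, l++
l=2 r=8: |-10|<=|15| out[7]=225, r--
l=2 r=7: |-10|<=|14| out[6]=196, r--
l=2 r=6: |-10|<=|10| out[5]=100, r--
l=2 r=5: |-10|>|6| out[4]=100, l++
l=3 r=5: |-5|<=|6| out[3]=36, r--
l=3 r=4: |-5|>|3| out[2]=25, l++

l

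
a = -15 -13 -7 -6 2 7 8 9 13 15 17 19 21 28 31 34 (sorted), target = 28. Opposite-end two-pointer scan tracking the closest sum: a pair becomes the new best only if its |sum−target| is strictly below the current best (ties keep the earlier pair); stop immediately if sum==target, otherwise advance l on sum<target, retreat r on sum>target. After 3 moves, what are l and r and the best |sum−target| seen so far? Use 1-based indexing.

l=1 r=16: -15+34=19 d=9 *, l++
l=2 r=16: -13+34=21 d=7 *, l++
l=3 r=16: -7+34=27 d=1 *, l++

l=4, r=16, best |Δ|=1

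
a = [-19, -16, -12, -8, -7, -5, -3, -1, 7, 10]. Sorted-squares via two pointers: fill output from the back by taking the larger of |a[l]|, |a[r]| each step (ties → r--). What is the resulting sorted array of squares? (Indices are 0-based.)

l=0 r=9: |-19|>|10| out[9]=361, l++
l=1 r=9: |-16|>|10| out[8]=256, l++
l=2 r=9: |-12|>|10| out[7]=144, l++
l=3 r=9: |-8|<=|10| out[6]=100, r--
l=3 r=8: |-8|>|7| out[5]=64, l++
l=4 r=8: |-7|<=|7| out[4]=49, r--
l=4 r=7: |-7|>|-1| out[3]=49, l++
l=5 r=7: |-5|>|-1| out[2]=25, l++
l=6 r=7: |-3|>|-1| out[1]=9, l++
l=7 r=7: |-1|<=|-1| out[0]=1, r--

[1, 9, 25, 49, 49, 64, 100, 144, 256, 361]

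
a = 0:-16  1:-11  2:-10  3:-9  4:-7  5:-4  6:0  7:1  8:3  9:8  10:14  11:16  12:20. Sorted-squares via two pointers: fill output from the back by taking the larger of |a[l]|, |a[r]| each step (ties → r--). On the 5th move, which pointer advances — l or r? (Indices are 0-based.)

l

[0,12] |-16|<=|20| out[12]=400 → r--
[0,11] |-16|<=|16| out[11]=256 → r--
[0,10] |-16|>|14| out[10]=256 → l++
[1,10] |-11|<=|14| out[9]=196 → r--
[1,9] |-11|>|8| out[8]=121 → l++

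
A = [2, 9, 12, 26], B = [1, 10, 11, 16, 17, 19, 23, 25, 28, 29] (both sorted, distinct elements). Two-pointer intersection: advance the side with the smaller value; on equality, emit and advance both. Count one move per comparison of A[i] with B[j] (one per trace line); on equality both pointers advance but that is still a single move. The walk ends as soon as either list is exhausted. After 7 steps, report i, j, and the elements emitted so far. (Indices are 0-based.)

i=3, j=4, emitted=[]

[i=0,j=0] 2>1 → j++
[i=0,j=1] 2<10 → i++
[i=1,j=1] 9<10 → i++
[i=2,j=1] 12>10 → j++
[i=2,j=2] 12>11 → j++
[i=2,j=3] 12<16 → i++
[i=3,j=3] 26>16 → j++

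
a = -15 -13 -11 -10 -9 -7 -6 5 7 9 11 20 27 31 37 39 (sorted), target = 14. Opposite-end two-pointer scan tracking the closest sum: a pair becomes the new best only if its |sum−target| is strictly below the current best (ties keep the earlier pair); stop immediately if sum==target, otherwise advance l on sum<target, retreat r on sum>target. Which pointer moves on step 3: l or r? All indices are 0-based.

r

l=0 r=15: -15+39=24 d=10 *, r--
l=0 r=14: -15+37=22 d=8 *, r--
l=0 r=13: -15+31=16 d=2 *, r--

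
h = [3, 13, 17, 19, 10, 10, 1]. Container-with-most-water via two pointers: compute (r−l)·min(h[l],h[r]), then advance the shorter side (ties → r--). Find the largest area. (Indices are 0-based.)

l=0 r=6: min(3,1)*6=6 best=6 *, r--
l=0 r=5: min(3,10)*5=15 best=15 *, l++
l=1 r=5: min(13,10)*4=40 best=40 *, r--
l=1 r=4: min(13,10)*3=30 best=40, r--
l=1 r=3: min(13,19)*2=26 best=40, l++
l=2 r=3: min(17,19)*1=17 best=40, l++

max area = 40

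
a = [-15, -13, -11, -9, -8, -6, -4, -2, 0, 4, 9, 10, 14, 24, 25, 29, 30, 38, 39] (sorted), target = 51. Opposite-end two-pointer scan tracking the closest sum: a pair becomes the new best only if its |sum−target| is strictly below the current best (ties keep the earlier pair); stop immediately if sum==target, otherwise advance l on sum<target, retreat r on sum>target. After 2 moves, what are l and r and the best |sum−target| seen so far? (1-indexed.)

[1,19] -15+39=24 d=27 * → l++
[2,19] -13+39=26 d=25 * → l++

l=3, r=19, best |Δ|=25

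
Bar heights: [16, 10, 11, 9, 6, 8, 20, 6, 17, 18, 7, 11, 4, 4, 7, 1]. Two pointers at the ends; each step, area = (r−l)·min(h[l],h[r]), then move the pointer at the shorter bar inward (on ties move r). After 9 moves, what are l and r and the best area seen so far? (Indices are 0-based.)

[0,15] min(16,1)*15=15 best=15 * → r--
[0,14] min(16,7)*14=98 best=98 * → r--
[0,13] min(16,4)*13=52 best=98 → r--
[0,12] min(16,4)*12=48 best=98 → r--
[0,11] min(16,11)*11=121 best=121 * → r--
[0,10] min(16,7)*10=70 best=121 → r--
[0,9] min(16,18)*9=144 best=144 * → l++
[1,9] min(10,18)*8=80 best=144 → l++
[2,9] min(11,18)*7=77 best=144 → l++

l=3, r=9, best area=144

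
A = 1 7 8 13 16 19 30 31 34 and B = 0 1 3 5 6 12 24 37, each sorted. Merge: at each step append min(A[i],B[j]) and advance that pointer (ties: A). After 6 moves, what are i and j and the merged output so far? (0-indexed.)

[i=0,j=0] A[i]=1>B[j]=0 take 0 → j++
[i=0,j=1] A[i]=1<=B[j]=1 take 1 → i++
[i=1,j=1] A[i]=7>B[j]=1 take 1 → j++
[i=1,j=2] A[i]=7>B[j]=3 take 3 → j++
[i=1,j=3] A[i]=7>B[j]=5 take 5 → j++
[i=1,j=4] A[i]=7>B[j]=6 take 6 → j++

i=1, j=5, merged so far=[0, 1, 1, 3, 5, 6]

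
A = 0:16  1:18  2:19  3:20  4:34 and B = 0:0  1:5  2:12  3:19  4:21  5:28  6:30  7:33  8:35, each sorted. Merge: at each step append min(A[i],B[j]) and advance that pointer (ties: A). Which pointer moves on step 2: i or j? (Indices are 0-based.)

j

i=0 j=0: A[i]=16>B[j]=0 take 0, j++
i=0 j=1: A[i]=16>B[j]=5 take 5, j++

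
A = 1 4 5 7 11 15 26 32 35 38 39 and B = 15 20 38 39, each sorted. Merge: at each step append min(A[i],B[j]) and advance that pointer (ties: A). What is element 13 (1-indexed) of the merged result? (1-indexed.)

i=1 j=1: A[i]=1<=B[j]=15 take 1, i++
i=2 j=1: A[i]=4<=B[j]=15 take 4, i++
i=3 j=1: A[i]=5<=B[j]=15 take 5, i++
i=4 j=1: A[i]=7<=B[j]=15 take 7, i++
i=5 j=1: A[i]=11<=B[j]=15 take 11, i++
i=6 j=1: A[i]=15<=B[j]=15 take 15, i++
i=7 j=1: A[i]=26>B[j]=15 take 15, j++
i=7 j=2: A[i]=26>B[j]=20 take 20, j++
i=7 j=3: A[i]=26<=B[j]=38 take 26, i++
i=8 j=3: A[i]=32<=B[j]=38 take 32, i++
i=9 j=3: A[i]=35<=B[j]=38 take 35, i++
i=10 j=3: A[i]=38<=B[j]=38 take 38, i++
i=11 j=3: A[i]=39>B[j]=38 take 38, j++
i=11 j=4: A[i]=39<=B[j]=39 take 39, i++
i=12 j=4: A done, take B[j]=39, j++

merged[13] = 38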